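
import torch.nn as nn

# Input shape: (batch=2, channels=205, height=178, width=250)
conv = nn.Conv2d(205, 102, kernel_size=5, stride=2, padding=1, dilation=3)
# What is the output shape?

Input shape: (2, 205, 178, 250)
Output shape: (2, 102, 84, 120)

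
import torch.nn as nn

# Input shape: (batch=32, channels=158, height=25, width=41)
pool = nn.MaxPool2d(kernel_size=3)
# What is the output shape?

Input shape: (32, 158, 25, 41)
Output shape: (32, 158, 8, 13)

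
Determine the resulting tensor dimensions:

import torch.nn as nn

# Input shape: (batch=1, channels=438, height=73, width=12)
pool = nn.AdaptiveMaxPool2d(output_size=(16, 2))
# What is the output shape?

Input shape: (1, 438, 73, 12)
Output shape: (1, 438, 16, 2)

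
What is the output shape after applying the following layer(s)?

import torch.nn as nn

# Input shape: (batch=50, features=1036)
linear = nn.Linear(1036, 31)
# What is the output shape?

Input shape: (50, 1036)
Output shape: (50, 31)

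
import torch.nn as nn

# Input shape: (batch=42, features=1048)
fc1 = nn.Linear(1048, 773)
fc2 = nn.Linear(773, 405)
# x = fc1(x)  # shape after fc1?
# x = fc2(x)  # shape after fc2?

Input shape: (42, 1048)
  -> after fc1: (42, 773)
Output shape: (42, 405)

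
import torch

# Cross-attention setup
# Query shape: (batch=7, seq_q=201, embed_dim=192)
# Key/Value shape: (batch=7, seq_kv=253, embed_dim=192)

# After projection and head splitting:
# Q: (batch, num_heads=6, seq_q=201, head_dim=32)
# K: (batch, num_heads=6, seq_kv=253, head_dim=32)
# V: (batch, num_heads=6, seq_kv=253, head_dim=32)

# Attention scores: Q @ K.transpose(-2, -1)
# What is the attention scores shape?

Input shape: (7, 201, 192)
Output shape: (7, 6, 201, 253)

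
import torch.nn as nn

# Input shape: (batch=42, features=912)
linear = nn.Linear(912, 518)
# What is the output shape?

Input shape: (42, 912)
Output shape: (42, 518)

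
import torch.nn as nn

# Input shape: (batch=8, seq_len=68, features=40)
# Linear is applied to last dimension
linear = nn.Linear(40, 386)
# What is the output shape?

Input shape: (8, 68, 40)
Output shape: (8, 68, 386)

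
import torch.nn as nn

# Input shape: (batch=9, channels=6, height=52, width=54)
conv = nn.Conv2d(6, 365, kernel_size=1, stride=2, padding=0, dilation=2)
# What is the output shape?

Input shape: (9, 6, 52, 54)
Output shape: (9, 365, 26, 27)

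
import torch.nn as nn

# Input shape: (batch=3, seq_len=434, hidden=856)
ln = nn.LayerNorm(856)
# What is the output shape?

Input shape: (3, 434, 856)
Output shape: (3, 434, 856)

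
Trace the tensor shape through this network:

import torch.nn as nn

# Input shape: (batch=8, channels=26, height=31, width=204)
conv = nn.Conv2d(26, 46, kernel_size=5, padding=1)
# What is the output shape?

Input shape: (8, 26, 31, 204)
Output shape: (8, 46, 29, 202)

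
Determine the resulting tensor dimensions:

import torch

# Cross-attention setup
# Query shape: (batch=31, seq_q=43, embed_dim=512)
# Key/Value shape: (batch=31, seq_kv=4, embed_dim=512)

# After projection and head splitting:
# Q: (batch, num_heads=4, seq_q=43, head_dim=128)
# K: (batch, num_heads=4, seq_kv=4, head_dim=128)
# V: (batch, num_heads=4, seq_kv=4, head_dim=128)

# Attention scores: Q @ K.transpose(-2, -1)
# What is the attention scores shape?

Input shape: (31, 43, 512)
Output shape: (31, 4, 43, 4)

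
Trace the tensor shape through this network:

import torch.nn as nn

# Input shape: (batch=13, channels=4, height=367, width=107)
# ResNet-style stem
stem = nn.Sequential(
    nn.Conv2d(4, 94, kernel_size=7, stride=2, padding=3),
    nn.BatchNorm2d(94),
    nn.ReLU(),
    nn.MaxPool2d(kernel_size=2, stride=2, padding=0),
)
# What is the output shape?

Input shape: (13, 4, 367, 107)
  -> after Conv2d 7x7 stride=2: (13, 94, 184, 54)
Output shape: (13, 94, 92, 27)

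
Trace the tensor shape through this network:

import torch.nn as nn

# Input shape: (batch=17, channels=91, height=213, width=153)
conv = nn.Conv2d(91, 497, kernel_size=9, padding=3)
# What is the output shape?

Input shape: (17, 91, 213, 153)
Output shape: (17, 497, 211, 151)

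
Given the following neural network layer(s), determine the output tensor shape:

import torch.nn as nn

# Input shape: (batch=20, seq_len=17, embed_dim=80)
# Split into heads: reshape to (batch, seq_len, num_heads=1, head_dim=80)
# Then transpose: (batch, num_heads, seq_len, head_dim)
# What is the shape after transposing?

Input shape: (20, 17, 80)
  -> after reshape: (20, 17, 1, 80)
Output shape: (20, 1, 17, 80)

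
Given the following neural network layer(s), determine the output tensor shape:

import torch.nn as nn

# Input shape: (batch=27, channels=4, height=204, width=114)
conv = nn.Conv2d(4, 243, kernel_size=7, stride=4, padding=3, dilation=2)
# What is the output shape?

Input shape: (27, 4, 204, 114)
Output shape: (27, 243, 50, 27)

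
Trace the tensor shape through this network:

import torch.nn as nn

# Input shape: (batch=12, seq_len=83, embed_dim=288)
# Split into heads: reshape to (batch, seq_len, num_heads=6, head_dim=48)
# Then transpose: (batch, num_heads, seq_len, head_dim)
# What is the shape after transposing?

Input shape: (12, 83, 288)
  -> after reshape: (12, 83, 6, 48)
Output shape: (12, 6, 83, 48)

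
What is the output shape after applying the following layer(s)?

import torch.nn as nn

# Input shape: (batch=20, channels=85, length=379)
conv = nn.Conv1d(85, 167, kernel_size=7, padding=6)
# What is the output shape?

Input shape: (20, 85, 379)
Output shape: (20, 167, 385)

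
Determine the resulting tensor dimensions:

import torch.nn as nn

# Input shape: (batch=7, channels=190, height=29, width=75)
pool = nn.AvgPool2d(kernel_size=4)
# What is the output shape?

Input shape: (7, 190, 29, 75)
Output shape: (7, 190, 7, 18)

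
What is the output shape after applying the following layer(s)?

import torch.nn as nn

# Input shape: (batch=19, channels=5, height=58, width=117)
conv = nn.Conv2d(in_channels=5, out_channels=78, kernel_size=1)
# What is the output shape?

Input shape: (19, 5, 58, 117)
Output shape: (19, 78, 58, 117)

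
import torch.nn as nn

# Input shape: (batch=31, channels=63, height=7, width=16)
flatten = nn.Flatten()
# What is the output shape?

Input shape: (31, 63, 7, 16)
Output shape: (31, 7056)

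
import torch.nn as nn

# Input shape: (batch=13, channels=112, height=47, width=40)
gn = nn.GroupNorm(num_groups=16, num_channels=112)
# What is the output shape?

Input shape: (13, 112, 47, 40)
Output shape: (13, 112, 47, 40)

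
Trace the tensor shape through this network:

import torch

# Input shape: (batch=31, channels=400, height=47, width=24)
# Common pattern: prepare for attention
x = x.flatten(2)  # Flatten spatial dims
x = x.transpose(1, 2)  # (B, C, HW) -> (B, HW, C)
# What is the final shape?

Input shape: (31, 400, 47, 24)
  -> after flatten(2): (31, 400, 1128)
Output shape: (31, 1128, 400)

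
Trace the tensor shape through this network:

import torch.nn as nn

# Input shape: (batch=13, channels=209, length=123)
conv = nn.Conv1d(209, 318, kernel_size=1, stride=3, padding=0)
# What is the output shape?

Input shape: (13, 209, 123)
Output shape: (13, 318, 41)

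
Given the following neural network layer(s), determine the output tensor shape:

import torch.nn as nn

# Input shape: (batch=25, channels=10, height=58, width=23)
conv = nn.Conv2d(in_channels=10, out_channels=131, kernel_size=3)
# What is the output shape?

Input shape: (25, 10, 58, 23)
Output shape: (25, 131, 56, 21)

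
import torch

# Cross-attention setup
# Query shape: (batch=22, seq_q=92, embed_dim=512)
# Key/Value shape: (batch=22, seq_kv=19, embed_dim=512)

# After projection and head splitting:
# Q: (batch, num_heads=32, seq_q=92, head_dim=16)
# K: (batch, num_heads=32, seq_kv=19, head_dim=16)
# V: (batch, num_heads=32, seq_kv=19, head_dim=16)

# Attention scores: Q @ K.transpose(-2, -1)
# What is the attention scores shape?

Input shape: (22, 92, 512)
Output shape: (22, 32, 92, 19)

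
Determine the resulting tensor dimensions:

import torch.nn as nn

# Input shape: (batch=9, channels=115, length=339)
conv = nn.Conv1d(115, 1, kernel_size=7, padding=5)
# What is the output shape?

Input shape: (9, 115, 339)
Output shape: (9, 1, 343)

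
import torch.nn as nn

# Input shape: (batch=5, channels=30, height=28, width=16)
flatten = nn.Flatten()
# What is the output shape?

Input shape: (5, 30, 28, 16)
Output shape: (5, 13440)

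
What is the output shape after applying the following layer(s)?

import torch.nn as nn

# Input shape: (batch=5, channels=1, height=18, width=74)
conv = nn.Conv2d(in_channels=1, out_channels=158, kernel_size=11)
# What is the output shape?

Input shape: (5, 1, 18, 74)
Output shape: (5, 158, 8, 64)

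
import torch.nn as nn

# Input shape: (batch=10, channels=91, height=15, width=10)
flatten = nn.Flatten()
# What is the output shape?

Input shape: (10, 91, 15, 10)
Output shape: (10, 13650)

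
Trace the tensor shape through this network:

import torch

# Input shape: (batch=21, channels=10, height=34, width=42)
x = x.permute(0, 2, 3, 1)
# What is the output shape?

Input shape: (21, 10, 34, 42)
Output shape: (21, 34, 42, 10)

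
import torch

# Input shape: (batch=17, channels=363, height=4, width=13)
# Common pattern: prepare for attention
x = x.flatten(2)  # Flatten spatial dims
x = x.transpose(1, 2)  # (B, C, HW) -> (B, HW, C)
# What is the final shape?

Input shape: (17, 363, 4, 13)
  -> after flatten(2): (17, 363, 52)
Output shape: (17, 52, 363)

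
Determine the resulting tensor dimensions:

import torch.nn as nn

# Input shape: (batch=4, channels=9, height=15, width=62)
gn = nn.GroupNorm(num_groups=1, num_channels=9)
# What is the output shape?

Input shape: (4, 9, 15, 62)
Output shape: (4, 9, 15, 62)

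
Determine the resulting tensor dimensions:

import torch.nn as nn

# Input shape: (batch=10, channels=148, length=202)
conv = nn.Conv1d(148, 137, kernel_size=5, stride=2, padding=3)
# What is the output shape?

Input shape: (10, 148, 202)
Output shape: (10, 137, 102)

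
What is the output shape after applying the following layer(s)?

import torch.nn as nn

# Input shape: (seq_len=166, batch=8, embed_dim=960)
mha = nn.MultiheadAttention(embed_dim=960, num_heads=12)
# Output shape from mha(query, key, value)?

Input shape: (166, 8, 960)
Output shape: (166, 8, 960)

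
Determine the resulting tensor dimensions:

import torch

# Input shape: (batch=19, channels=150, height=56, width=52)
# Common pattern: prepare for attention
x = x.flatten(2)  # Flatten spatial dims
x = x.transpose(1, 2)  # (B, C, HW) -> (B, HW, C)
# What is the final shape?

Input shape: (19, 150, 56, 52)
  -> after flatten(2): (19, 150, 2912)
Output shape: (19, 2912, 150)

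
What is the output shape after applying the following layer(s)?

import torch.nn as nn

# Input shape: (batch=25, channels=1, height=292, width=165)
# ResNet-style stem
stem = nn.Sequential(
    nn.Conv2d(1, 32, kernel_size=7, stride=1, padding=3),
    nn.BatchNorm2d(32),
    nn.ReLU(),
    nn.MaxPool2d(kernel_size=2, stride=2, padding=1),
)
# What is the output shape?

Input shape: (25, 1, 292, 165)
  -> after Conv2d 7x7 stride=1: (25, 32, 292, 165)
Output shape: (25, 32, 147, 83)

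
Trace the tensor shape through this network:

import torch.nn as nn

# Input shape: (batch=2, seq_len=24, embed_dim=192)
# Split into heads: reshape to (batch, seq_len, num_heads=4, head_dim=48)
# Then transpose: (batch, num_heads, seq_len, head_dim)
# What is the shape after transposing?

Input shape: (2, 24, 192)
  -> after reshape: (2, 24, 4, 48)
Output shape: (2, 4, 24, 48)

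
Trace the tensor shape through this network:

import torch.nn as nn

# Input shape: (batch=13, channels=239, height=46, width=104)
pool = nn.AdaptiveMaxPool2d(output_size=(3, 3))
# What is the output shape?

Input shape: (13, 239, 46, 104)
Output shape: (13, 239, 3, 3)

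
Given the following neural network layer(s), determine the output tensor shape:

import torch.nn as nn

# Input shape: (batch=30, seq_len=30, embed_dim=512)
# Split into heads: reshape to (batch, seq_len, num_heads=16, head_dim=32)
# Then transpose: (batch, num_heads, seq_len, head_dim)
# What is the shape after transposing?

Input shape: (30, 30, 512)
  -> after reshape: (30, 30, 16, 32)
Output shape: (30, 16, 30, 32)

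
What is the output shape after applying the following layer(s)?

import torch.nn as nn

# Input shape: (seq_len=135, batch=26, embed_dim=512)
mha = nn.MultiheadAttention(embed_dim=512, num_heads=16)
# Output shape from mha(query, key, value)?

Input shape: (135, 26, 512)
Output shape: (135, 26, 512)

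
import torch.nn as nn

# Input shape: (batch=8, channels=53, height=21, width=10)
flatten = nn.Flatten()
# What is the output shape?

Input shape: (8, 53, 21, 10)
Output shape: (8, 11130)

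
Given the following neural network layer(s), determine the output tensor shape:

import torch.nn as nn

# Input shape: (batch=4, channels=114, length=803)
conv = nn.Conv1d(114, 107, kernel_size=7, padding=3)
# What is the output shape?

Input shape: (4, 114, 803)
Output shape: (4, 107, 803)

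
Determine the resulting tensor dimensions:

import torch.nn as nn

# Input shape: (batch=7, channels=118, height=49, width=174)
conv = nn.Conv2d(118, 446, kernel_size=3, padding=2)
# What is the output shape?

Input shape: (7, 118, 49, 174)
Output shape: (7, 446, 51, 176)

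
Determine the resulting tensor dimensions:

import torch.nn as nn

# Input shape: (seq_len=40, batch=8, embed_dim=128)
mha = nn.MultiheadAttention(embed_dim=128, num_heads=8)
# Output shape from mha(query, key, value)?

Input shape: (40, 8, 128)
Output shape: (40, 8, 128)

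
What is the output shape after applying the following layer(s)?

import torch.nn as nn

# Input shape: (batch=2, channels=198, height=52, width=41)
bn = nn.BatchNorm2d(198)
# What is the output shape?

Input shape: (2, 198, 52, 41)
Output shape: (2, 198, 52, 41)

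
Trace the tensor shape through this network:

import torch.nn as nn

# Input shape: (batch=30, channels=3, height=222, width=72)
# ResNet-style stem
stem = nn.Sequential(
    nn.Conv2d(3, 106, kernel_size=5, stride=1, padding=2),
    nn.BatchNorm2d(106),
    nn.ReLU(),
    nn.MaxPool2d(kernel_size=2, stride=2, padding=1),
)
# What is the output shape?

Input shape: (30, 3, 222, 72)
  -> after Conv2d 5x5 stride=1: (30, 106, 222, 72)
Output shape: (30, 106, 112, 37)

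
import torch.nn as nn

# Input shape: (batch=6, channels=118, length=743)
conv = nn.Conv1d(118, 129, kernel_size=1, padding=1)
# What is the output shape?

Input shape: (6, 118, 743)
Output shape: (6, 129, 745)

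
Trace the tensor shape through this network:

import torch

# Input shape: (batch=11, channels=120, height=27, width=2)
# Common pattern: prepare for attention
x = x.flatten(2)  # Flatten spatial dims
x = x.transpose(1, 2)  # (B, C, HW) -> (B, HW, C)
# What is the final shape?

Input shape: (11, 120, 27, 2)
  -> after flatten(2): (11, 120, 54)
Output shape: (11, 54, 120)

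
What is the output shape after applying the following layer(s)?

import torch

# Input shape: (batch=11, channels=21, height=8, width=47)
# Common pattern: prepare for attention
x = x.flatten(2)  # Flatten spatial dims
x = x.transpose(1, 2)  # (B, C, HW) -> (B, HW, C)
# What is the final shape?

Input shape: (11, 21, 8, 47)
  -> after flatten(2): (11, 21, 376)
Output shape: (11, 376, 21)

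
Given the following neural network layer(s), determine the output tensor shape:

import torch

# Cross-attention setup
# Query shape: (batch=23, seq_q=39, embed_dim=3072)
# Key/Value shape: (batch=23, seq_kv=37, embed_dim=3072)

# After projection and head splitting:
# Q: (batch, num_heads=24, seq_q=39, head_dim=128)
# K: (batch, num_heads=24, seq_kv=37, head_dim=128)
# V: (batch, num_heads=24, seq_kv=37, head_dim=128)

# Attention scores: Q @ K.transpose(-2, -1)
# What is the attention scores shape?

Input shape: (23, 39, 3072)
Output shape: (23, 24, 39, 37)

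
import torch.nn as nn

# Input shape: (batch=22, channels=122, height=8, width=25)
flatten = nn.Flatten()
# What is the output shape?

Input shape: (22, 122, 8, 25)
Output shape: (22, 24400)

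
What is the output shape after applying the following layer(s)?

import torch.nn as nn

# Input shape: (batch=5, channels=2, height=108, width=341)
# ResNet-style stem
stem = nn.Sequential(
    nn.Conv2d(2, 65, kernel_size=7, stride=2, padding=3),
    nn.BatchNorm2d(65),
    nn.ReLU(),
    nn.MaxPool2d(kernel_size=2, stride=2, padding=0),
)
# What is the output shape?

Input shape: (5, 2, 108, 341)
  -> after Conv2d 7x7 stride=2: (5, 65, 54, 171)
Output shape: (5, 65, 27, 85)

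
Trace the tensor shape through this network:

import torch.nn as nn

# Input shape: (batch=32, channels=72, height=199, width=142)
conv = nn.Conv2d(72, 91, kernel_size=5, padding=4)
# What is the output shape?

Input shape: (32, 72, 199, 142)
Output shape: (32, 91, 203, 146)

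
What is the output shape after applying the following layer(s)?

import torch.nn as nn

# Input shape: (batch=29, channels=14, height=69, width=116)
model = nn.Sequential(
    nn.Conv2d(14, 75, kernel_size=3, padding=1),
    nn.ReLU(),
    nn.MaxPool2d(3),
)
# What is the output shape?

Input shape: (29, 14, 69, 116)
  -> after Conv2d: (29, 75, 69, 116)
  -> after ReLU: (29, 75, 69, 116)
Output shape: (29, 75, 23, 38)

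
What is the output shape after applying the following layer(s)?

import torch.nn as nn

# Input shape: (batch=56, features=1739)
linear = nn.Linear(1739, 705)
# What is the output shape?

Input shape: (56, 1739)
Output shape: (56, 705)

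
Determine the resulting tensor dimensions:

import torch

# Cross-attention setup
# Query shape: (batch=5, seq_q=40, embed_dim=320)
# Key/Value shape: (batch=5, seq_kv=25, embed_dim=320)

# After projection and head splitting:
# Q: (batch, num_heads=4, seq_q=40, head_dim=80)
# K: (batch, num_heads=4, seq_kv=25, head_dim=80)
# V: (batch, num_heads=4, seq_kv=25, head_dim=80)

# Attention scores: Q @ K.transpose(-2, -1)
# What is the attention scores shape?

Input shape: (5, 40, 320)
Output shape: (5, 4, 40, 25)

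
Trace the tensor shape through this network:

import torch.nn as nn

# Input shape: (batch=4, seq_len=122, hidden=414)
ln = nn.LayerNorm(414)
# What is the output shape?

Input shape: (4, 122, 414)
Output shape: (4, 122, 414)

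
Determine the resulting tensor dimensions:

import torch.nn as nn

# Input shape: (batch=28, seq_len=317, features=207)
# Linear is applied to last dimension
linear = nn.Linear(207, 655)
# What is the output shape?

Input shape: (28, 317, 207)
Output shape: (28, 317, 655)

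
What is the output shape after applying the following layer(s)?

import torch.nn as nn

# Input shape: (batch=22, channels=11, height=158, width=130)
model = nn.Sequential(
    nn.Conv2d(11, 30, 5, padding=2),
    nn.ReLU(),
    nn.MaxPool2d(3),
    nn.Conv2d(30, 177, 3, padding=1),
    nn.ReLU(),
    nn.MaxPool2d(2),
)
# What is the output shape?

Input shape: (22, 11, 158, 130)
  -> after first Conv2d: (22, 30, 158, 130)
  -> after first MaxPool2d: (22, 30, 52, 43)
  -> after second Conv2d: (22, 177, 52, 43)
Output shape: (22, 177, 26, 21)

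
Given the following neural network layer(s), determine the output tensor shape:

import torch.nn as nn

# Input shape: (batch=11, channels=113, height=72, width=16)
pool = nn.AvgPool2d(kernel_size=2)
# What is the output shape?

Input shape: (11, 113, 72, 16)
Output shape: (11, 113, 36, 8)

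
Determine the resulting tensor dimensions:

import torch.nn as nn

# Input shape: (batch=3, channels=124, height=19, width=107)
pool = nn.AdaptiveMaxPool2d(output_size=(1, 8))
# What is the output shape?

Input shape: (3, 124, 19, 107)
Output shape: (3, 124, 1, 8)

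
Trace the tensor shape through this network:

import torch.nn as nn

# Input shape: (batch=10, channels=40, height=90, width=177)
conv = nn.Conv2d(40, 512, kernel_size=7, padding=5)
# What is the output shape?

Input shape: (10, 40, 90, 177)
Output shape: (10, 512, 94, 181)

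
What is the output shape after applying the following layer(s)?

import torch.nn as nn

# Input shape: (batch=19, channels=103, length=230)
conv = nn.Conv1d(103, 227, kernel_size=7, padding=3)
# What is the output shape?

Input shape: (19, 103, 230)
Output shape: (19, 227, 230)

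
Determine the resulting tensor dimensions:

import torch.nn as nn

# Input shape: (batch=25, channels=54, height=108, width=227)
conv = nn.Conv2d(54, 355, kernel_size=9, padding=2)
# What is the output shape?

Input shape: (25, 54, 108, 227)
Output shape: (25, 355, 104, 223)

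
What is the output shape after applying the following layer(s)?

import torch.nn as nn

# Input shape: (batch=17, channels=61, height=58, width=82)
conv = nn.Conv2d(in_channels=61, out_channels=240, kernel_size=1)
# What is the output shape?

Input shape: (17, 61, 58, 82)
Output shape: (17, 240, 58, 82)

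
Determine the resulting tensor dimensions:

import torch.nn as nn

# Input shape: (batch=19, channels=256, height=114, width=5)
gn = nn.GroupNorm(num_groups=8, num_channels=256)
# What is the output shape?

Input shape: (19, 256, 114, 5)
Output shape: (19, 256, 114, 5)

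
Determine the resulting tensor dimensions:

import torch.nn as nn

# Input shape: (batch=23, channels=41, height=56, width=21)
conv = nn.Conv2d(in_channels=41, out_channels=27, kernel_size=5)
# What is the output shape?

Input shape: (23, 41, 56, 21)
Output shape: (23, 27, 52, 17)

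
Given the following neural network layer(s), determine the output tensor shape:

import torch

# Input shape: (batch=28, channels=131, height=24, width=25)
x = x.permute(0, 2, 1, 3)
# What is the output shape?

Input shape: (28, 131, 24, 25)
Output shape: (28, 24, 131, 25)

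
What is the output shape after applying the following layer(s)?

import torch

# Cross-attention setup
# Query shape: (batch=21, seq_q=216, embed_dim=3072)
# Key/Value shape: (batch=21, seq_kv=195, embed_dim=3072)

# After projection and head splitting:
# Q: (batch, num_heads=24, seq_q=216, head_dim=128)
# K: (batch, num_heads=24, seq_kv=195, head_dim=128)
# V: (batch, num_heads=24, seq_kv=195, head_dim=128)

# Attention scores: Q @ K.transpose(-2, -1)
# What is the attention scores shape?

Input shape: (21, 216, 3072)
Output shape: (21, 24, 216, 195)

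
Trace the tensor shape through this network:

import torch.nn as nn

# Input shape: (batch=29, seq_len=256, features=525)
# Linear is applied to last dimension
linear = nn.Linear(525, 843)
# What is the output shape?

Input shape: (29, 256, 525)
Output shape: (29, 256, 843)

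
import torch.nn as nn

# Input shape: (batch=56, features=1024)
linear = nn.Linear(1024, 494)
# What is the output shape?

Input shape: (56, 1024)
Output shape: (56, 494)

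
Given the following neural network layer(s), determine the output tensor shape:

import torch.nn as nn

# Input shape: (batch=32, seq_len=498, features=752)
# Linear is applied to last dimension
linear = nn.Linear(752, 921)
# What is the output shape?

Input shape: (32, 498, 752)
Output shape: (32, 498, 921)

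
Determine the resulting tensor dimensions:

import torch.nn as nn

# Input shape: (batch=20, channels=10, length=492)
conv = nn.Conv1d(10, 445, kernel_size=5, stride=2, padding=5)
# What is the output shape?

Input shape: (20, 10, 492)
Output shape: (20, 445, 249)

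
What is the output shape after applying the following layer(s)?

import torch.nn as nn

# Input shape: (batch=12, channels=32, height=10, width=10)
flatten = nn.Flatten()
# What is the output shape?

Input shape: (12, 32, 10, 10)
Output shape: (12, 3200)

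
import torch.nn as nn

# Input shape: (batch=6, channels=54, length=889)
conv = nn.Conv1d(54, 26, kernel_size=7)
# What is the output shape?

Input shape: (6, 54, 889)
Output shape: (6, 26, 883)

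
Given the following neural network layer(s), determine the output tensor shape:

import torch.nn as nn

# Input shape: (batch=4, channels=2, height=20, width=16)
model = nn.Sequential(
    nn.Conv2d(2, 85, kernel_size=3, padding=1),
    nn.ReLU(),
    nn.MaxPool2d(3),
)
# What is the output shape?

Input shape: (4, 2, 20, 16)
  -> after Conv2d: (4, 85, 20, 16)
  -> after ReLU: (4, 85, 20, 16)
Output shape: (4, 85, 6, 5)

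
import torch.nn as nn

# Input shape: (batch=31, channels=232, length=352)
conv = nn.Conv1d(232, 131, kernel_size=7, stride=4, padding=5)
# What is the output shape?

Input shape: (31, 232, 352)
Output shape: (31, 131, 89)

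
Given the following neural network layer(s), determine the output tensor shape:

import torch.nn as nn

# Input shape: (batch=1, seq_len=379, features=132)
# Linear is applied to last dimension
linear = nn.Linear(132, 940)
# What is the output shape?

Input shape: (1, 379, 132)
Output shape: (1, 379, 940)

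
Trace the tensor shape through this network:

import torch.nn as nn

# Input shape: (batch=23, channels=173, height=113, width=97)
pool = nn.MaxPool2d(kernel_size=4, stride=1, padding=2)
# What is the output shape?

Input shape: (23, 173, 113, 97)
Output shape: (23, 173, 114, 98)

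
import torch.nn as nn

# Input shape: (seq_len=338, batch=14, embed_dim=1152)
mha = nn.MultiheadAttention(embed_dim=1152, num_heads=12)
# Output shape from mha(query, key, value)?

Input shape: (338, 14, 1152)
Output shape: (338, 14, 1152)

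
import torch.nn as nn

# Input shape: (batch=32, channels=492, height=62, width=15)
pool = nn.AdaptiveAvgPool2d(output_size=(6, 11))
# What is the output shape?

Input shape: (32, 492, 62, 15)
Output shape: (32, 492, 6, 11)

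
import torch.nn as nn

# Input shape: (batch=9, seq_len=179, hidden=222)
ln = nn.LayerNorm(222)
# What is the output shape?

Input shape: (9, 179, 222)
Output shape: (9, 179, 222)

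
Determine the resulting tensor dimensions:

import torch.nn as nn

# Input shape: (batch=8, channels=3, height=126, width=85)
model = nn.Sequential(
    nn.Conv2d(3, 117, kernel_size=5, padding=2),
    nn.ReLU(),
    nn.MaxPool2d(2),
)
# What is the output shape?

Input shape: (8, 3, 126, 85)
  -> after Conv2d: (8, 117, 126, 85)
  -> after ReLU: (8, 117, 126, 85)
Output shape: (8, 117, 63, 42)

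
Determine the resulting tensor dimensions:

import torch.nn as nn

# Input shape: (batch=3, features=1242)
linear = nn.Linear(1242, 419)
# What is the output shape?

Input shape: (3, 1242)
Output shape: (3, 419)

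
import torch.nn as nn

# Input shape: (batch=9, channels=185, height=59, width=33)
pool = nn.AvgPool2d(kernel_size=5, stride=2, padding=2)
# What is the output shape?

Input shape: (9, 185, 59, 33)
Output shape: (9, 185, 30, 17)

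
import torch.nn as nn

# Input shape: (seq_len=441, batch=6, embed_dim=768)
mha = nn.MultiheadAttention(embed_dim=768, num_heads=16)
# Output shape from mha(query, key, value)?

Input shape: (441, 6, 768)
Output shape: (441, 6, 768)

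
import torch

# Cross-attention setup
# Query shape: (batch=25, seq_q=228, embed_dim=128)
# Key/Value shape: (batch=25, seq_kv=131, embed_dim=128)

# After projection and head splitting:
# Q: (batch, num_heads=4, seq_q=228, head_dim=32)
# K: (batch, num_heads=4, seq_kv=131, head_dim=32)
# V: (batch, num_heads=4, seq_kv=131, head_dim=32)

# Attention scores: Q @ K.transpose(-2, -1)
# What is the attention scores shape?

Input shape: (25, 228, 128)
Output shape: (25, 4, 228, 131)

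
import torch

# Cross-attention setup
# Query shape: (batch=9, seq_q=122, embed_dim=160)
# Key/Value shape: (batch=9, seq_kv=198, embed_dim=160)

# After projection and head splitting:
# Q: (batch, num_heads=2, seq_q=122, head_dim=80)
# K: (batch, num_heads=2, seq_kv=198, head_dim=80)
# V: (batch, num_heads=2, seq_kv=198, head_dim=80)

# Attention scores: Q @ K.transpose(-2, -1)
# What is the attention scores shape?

Input shape: (9, 122, 160)
Output shape: (9, 2, 122, 198)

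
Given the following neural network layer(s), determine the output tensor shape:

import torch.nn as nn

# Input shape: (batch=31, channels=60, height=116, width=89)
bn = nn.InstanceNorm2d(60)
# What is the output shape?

Input shape: (31, 60, 116, 89)
Output shape: (31, 60, 116, 89)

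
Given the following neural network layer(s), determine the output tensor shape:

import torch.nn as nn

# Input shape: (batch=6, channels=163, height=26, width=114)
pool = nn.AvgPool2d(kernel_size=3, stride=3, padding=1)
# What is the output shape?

Input shape: (6, 163, 26, 114)
Output shape: (6, 163, 9, 38)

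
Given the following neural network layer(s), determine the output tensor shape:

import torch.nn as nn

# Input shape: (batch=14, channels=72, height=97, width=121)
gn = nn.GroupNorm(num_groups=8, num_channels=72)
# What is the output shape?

Input shape: (14, 72, 97, 121)
Output shape: (14, 72, 97, 121)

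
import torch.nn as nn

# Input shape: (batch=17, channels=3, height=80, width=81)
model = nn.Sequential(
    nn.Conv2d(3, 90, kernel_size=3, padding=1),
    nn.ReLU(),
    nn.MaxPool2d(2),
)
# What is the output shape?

Input shape: (17, 3, 80, 81)
  -> after Conv2d: (17, 90, 80, 81)
  -> after ReLU: (17, 90, 80, 81)
Output shape: (17, 90, 40, 40)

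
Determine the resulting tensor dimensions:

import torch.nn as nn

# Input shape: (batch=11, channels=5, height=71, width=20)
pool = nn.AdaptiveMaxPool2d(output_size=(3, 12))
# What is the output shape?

Input shape: (11, 5, 71, 20)
Output shape: (11, 5, 3, 12)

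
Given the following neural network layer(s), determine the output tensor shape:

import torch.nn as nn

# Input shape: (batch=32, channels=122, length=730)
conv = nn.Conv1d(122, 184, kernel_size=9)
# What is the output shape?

Input shape: (32, 122, 730)
Output shape: (32, 184, 722)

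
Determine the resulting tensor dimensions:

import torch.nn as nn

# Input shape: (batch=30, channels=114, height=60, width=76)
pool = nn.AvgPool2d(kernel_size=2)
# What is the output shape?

Input shape: (30, 114, 60, 76)
Output shape: (30, 114, 30, 38)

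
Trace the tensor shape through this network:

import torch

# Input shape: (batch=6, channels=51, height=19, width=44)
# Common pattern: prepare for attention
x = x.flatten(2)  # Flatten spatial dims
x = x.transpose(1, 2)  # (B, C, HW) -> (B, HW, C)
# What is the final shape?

Input shape: (6, 51, 19, 44)
  -> after flatten(2): (6, 51, 836)
Output shape: (6, 836, 51)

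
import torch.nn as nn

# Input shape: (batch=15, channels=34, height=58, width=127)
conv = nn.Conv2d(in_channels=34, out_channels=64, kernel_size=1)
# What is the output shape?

Input shape: (15, 34, 58, 127)
Output shape: (15, 64, 58, 127)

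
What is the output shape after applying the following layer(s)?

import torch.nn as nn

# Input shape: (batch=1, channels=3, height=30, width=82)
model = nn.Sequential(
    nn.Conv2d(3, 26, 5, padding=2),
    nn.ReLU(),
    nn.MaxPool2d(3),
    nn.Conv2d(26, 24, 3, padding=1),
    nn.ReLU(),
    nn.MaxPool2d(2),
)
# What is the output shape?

Input shape: (1, 3, 30, 82)
  -> after first Conv2d: (1, 26, 30, 82)
  -> after first MaxPool2d: (1, 26, 10, 27)
  -> after second Conv2d: (1, 24, 10, 27)
Output shape: (1, 24, 5, 13)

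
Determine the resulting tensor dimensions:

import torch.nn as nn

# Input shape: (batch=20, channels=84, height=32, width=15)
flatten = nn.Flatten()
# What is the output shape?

Input shape: (20, 84, 32, 15)
Output shape: (20, 40320)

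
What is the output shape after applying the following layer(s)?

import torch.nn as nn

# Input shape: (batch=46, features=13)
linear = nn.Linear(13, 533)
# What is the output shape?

Input shape: (46, 13)
Output shape: (46, 533)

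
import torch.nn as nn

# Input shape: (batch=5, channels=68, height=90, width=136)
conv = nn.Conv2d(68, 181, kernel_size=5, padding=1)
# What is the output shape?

Input shape: (5, 68, 90, 136)
Output shape: (5, 181, 88, 134)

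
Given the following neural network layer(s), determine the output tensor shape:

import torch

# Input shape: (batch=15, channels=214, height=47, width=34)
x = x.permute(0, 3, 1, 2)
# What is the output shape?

Input shape: (15, 214, 47, 34)
Output shape: (15, 34, 214, 47)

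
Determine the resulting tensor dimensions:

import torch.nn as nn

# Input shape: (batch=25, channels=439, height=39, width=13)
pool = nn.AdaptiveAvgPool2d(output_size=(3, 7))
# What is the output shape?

Input shape: (25, 439, 39, 13)
Output shape: (25, 439, 3, 7)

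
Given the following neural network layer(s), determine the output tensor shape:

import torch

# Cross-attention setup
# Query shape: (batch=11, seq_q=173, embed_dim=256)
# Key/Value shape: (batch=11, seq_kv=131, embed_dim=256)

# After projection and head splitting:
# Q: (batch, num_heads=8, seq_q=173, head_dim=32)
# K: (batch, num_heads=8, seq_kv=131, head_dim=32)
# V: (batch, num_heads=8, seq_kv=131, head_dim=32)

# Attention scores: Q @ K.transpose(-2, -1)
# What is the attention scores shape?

Input shape: (11, 173, 256)
Output shape: (11, 8, 173, 131)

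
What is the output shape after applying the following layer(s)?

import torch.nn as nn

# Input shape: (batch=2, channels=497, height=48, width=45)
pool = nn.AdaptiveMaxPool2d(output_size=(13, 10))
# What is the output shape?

Input shape: (2, 497, 48, 45)
Output shape: (2, 497, 13, 10)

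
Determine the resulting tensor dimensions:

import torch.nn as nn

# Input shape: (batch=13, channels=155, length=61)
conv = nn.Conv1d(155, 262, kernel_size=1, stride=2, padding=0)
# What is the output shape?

Input shape: (13, 155, 61)
Output shape: (13, 262, 31)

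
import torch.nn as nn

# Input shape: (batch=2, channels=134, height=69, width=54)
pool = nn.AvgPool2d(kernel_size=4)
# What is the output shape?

Input shape: (2, 134, 69, 54)
Output shape: (2, 134, 17, 13)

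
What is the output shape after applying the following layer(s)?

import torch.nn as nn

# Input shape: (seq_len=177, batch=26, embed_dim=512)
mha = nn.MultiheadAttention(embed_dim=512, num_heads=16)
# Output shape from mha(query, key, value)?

Input shape: (177, 26, 512)
Output shape: (177, 26, 512)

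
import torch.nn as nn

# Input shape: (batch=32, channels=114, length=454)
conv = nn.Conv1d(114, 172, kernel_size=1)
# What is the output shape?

Input shape: (32, 114, 454)
Output shape: (32, 172, 454)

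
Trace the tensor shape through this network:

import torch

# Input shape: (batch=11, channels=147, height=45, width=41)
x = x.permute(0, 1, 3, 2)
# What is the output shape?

Input shape: (11, 147, 45, 41)
Output shape: (11, 147, 41, 45)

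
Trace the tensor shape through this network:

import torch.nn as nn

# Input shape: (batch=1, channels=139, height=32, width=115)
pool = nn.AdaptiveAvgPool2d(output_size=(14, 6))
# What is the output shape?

Input shape: (1, 139, 32, 115)
Output shape: (1, 139, 14, 6)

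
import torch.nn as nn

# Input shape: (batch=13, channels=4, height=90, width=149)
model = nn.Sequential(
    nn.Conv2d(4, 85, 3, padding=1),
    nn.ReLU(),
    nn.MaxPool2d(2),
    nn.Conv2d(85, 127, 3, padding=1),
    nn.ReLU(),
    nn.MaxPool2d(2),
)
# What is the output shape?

Input shape: (13, 4, 90, 149)
  -> after first Conv2d: (13, 85, 90, 149)
  -> after first MaxPool2d: (13, 85, 45, 74)
  -> after second Conv2d: (13, 127, 45, 74)
Output shape: (13, 127, 22, 37)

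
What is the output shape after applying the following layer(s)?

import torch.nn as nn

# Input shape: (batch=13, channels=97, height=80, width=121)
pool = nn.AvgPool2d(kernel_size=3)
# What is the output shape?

Input shape: (13, 97, 80, 121)
Output shape: (13, 97, 26, 40)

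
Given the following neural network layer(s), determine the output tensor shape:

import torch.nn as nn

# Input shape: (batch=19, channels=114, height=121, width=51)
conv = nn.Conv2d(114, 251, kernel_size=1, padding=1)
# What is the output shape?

Input shape: (19, 114, 121, 51)
Output shape: (19, 251, 123, 53)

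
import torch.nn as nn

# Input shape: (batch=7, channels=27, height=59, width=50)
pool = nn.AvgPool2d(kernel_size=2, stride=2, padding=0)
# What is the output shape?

Input shape: (7, 27, 59, 50)
Output shape: (7, 27, 29, 25)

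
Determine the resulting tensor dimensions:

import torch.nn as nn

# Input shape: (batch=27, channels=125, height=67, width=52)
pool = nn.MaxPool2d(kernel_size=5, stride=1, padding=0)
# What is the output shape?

Input shape: (27, 125, 67, 52)
Output shape: (27, 125, 63, 48)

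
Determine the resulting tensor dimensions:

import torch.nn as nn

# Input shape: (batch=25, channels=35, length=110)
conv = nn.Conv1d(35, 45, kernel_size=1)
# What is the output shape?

Input shape: (25, 35, 110)
Output shape: (25, 45, 110)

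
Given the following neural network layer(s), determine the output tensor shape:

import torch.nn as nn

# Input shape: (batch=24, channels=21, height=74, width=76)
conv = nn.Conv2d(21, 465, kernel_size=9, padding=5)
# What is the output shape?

Input shape: (24, 21, 74, 76)
Output shape: (24, 465, 76, 78)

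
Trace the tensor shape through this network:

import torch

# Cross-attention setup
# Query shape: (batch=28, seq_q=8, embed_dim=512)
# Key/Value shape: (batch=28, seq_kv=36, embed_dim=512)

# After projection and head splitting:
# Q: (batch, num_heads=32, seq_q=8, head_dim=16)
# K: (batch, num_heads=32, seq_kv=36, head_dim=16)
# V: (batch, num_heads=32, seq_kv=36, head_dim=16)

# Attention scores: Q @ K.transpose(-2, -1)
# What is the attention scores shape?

Input shape: (28, 8, 512)
Output shape: (28, 32, 8, 36)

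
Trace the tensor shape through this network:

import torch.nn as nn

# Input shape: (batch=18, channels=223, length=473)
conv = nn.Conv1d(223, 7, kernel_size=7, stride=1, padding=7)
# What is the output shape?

Input shape: (18, 223, 473)
Output shape: (18, 7, 481)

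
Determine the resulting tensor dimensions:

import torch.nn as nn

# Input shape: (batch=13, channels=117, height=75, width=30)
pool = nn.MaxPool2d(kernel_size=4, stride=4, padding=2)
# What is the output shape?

Input shape: (13, 117, 75, 30)
Output shape: (13, 117, 19, 8)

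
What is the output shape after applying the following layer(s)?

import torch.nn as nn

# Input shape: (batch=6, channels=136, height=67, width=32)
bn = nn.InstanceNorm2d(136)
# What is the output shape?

Input shape: (6, 136, 67, 32)
Output shape: (6, 136, 67, 32)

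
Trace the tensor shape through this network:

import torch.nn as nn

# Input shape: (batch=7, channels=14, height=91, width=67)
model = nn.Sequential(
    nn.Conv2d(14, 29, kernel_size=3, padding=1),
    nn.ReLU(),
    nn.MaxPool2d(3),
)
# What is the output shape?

Input shape: (7, 14, 91, 67)
  -> after Conv2d: (7, 29, 91, 67)
  -> after ReLU: (7, 29, 91, 67)
Output shape: (7, 29, 30, 22)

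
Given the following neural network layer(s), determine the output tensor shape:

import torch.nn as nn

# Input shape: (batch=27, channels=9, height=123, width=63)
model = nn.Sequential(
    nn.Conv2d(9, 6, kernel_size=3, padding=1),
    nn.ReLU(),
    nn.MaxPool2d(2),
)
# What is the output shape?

Input shape: (27, 9, 123, 63)
  -> after Conv2d: (27, 6, 123, 63)
  -> after ReLU: (27, 6, 123, 63)
Output shape: (27, 6, 61, 31)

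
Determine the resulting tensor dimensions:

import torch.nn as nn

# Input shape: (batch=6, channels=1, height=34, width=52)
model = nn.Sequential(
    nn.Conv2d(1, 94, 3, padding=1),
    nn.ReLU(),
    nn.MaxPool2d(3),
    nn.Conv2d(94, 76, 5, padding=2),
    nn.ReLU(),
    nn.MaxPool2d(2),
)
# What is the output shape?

Input shape: (6, 1, 34, 52)
  -> after first Conv2d: (6, 94, 34, 52)
  -> after first MaxPool2d: (6, 94, 11, 17)
  -> after second Conv2d: (6, 76, 11, 17)
Output shape: (6, 76, 5, 8)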